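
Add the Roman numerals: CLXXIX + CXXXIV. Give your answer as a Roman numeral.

CLXXIX = 179
CXXXIV = 134
179 + 134 = 313

CCCXIII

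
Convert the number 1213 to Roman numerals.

Convert 1213 to Roman numerals:
  1213 contains 1×1000 (M)
  213 contains 2×100 (CC)
  13 contains 1×10 (X)
  3 contains 3×1 (III)

MCCXIII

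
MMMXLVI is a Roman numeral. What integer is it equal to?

MMMXLVI: M=1000, M=1000, M=1000, XL=40, V=5, I=1
1000 + 1000 + 1000 + 40 + 5 + 1 = 3046

3046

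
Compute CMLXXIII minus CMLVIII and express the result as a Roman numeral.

CMLXXIII = 973
CMLVIII = 958
973 - 958 = 15

XV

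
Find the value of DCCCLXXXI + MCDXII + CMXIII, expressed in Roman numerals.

DCCCLXXXI = 881, MCDXII = 1412, CMXIII = 913
881 + 1412 = 2293
2293 + 913 = 3206

MMMCCVI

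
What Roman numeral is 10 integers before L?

L = 50
50 - 10 = 40

XL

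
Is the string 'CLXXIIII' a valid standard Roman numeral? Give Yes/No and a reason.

'CLXXIIII': More than 3 consecutive I's

No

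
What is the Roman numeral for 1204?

Convert 1204 to Roman numerals:
  1204 contains 1×1000 (M)
  204 contains 2×100 (CC)
  4 contains 1×4 (IV)

MCCIV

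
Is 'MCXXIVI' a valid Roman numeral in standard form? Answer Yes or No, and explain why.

'MCXXIVI': I cannot come right after the subtractive pair IV: once I is subtracted in IV, the next symbol must be smaller than I

No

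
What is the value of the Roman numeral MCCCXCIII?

MCCCXCIII: M=1000, C=100, C=100, C=100, XC=90, I=1, I=1, I=1
1000 + 100 + 100 + 100 + 90 + 1 + 1 + 1 = 1393

1393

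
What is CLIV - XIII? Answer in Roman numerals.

CLIV = 154
XIII = 13
154 - 13 = 141

CXLI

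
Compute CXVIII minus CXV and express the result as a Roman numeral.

CXVIII = 118
CXV = 115
118 - 115 = 3

III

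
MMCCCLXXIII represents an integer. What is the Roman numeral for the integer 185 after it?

MMCCCLXXIII = 2373
2373 + 185 = 2558

MMDLVIII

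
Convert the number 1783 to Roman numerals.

Convert 1783 to Roman numerals:
  1783 contains 1×1000 (M)
  783 contains 1×500 (D)
  283 contains 2×100 (CC)
  83 contains 1×50 (L)
  33 contains 3×10 (XXX)
  3 contains 3×1 (III)

MDCCLXXXIII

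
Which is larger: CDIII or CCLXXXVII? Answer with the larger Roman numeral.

CDIII = 403
CCLXXXVII = 287
403 is larger

CDIII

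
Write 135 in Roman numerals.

Convert 135 to Roman numerals:
  135 contains 1×100 (C)
  35 contains 3×10 (XXX)
  5 contains 1×5 (V)

CXXXV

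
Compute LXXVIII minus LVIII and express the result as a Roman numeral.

LXXVIII = 78
LVIII = 58
78 - 58 = 20

XX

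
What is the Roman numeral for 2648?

Convert 2648 to Roman numerals:
  2648 contains 2×1000 (MM)
  648 contains 1×500 (D)
  148 contains 1×100 (C)
  48 contains 1×40 (XL)
  8 contains 1×5 (V)
  3 contains 3×1 (III)

MMDCXLVIII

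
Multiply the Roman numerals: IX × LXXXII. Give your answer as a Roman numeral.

IX = 9
LXXXII = 82
9 × 82 = 738

DCCXXXVIII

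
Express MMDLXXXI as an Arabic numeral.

MMDLXXXI: M=1000, M=1000, D=500, L=50, X=10, X=10, X=10, I=1
1000 + 1000 + 500 + 50 + 10 + 10 + 10 + 1 = 2581

2581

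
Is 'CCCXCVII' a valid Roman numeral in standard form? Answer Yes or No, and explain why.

'CCCXCVII': Check the rules: uses only the symbols I, V, X, L, C, D, M; no symbol is repeated more than three times in a row; V, L and D each appear at most once; the only place a smaller symbol precedes a larger one is the allowed subtractive pair XC, the symbol right after such a pair (if any) is smaller than the pair's first symbol, and otherwise the values never increase from left to right. Value: C (100) + C (100) + C (100) + XC (90) + V (5) + I (1) + I (1) = 397. So it is a valid standard Roman numeral.

Yes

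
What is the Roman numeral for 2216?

Convert 2216 to Roman numerals:
  2216 contains 2×1000 (MM)
  216 contains 2×100 (CC)
  16 contains 1×10 (X)
  6 contains 1×5 (V)
  1 contains 1×1 (I)

MMCCXVI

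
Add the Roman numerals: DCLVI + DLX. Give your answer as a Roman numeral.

DCLVI = 656
DLX = 560
656 + 560 = 1216

MCCXVI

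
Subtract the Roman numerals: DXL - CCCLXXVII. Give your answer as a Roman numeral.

DXL = 540
CCCLXXVII = 377
540 - 377 = 163

CLXIII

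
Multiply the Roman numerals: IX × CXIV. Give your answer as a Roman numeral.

IX = 9
CXIV = 114
9 × 114 = 1026

MXXVI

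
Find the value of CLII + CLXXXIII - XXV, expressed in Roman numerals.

CLII = 152, CLXXXIII = 183, XXV = 25
152 + 183 = 335
335 - 25 = 310

CCCX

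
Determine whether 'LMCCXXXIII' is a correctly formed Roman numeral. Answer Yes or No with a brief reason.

'LMCCXXXIII': Invalid subtractive combination: LM

No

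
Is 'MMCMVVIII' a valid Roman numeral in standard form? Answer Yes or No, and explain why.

'MMCMVVIII': V should not appear more than once

No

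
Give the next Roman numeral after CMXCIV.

CMXCIV = 994; next is 995

CMXCV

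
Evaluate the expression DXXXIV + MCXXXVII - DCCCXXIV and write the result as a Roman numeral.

DXXXIV = 534, MCXXXVII = 1137, DCCCXXIV = 824
534 + 1137 = 1671
1671 - 824 = 847

DCCCXLVII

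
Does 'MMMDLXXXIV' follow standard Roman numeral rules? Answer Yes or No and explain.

'MMMDLXXXIV': Check the rules: uses only the symbols I, V, X, L, C, D, M; no symbol is repeated more than three times in a row; V, L and D each appear at most once; the only place a smaller symbol precedes a larger one is the allowed subtractive pair IV, the symbol right after such a pair (if any) is smaller than the pair's first symbol, and otherwise the values never increase from left to right. Value: M (1000) + M (1000) + M (1000) + D (500) + L (50) + X (10) + X (10) + X (10) + IV (4) = 3584. So it is a valid standard Roman numeral.

Yes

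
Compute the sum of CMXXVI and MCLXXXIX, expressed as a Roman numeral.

CMXXVI = 926
MCLXXXIX = 1189
926 + 1189 = 2115

MMCXV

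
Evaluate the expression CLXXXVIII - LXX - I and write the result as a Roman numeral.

CLXXXVIII = 188, LXX = 70, I = 1
188 - 70 = 118
118 - 1 = 117

CXVII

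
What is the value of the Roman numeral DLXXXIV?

DLXXXIV: D=500, L=50, X=10, X=10, X=10, IV=4
500 + 50 + 10 + 10 + 10 + 4 = 584

584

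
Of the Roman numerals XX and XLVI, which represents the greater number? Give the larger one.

XX = 20
XLVI = 46
46 is larger

XLVI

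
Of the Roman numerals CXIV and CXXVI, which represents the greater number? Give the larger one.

CXIV = 114
CXXVI = 126
126 is larger

CXXVI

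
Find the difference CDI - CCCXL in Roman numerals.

CDI = 401
CCCXL = 340
401 - 340 = 61

LXI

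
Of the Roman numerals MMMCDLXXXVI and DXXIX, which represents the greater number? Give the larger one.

MMMCDLXXXVI = 3486
DXXIX = 529
3486 is larger

MMMCDLXXXVI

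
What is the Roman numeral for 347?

Convert 347 to Roman numerals:
  347 contains 3×100 (CCC)
  47 contains 1×40 (XL)
  7 contains 1×5 (V)
  2 contains 2×1 (II)

CCCXLVII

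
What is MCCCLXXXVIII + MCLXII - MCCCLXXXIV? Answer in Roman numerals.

MCCCLXXXVIII = 1388, MCLXII = 1162, MCCCLXXXIV = 1384
1388 + 1162 = 2550
2550 - 1384 = 1166

MCLXVI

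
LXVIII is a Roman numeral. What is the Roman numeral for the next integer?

LXVIII = 68; next is 69

LXIX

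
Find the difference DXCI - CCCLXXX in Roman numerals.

DXCI = 591
CCCLXXX = 380
591 - 380 = 211

CCXI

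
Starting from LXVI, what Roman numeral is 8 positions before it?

LXVI = 66
66 - 8 = 58

LVIII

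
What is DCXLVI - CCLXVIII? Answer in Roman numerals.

DCXLVI = 646
CCLXVIII = 268
646 - 268 = 378

CCCLXXVIII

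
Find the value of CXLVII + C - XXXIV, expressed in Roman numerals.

CXLVII = 147, C = 100, XXXIV = 34
147 + 100 = 247
247 - 34 = 213

CCXIII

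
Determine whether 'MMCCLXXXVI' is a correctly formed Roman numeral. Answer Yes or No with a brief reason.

'MMCCLXXXVI': Check the rules: uses only the symbols I, V, X, L, C, D, M; no symbol is repeated more than three times in a row; V, L and D each appear at most once; no smaller symbol precedes a larger one (values never increase from left to right). Value: M (1000) + M (1000) + C (100) + C (100) + L (50) + X (10) + X (10) + X (10) + V (5) + I (1) = 2286. So it is a valid standard Roman numeral.

Yes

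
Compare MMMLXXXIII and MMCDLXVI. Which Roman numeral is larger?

MMMLXXXIII = 3083
MMCDLXVI = 2466
3083 is larger

MMMLXXXIII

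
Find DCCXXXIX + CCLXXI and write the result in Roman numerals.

DCCXXXIX = 739
CCLXXI = 271
739 + 271 = 1010

MX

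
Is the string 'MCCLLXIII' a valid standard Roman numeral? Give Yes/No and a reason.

'MCCLLXIII': L should not appear more than once

No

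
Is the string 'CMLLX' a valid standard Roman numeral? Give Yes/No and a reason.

'CMLLX': L should not appear more than once

No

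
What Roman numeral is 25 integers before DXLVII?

DXLVII = 547
547 - 25 = 522

DXXII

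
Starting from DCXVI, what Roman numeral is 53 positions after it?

DCXVI = 616
616 + 53 = 669

DCLXIX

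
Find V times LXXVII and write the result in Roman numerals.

V = 5
LXXVII = 77
5 × 77 = 385

CCCLXXXV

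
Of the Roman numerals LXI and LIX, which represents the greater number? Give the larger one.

LXI = 61
LIX = 59
61 is larger

LXI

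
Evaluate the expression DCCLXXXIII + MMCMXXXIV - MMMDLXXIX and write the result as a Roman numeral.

DCCLXXXIII = 783, MMCMXXXIV = 2934, MMMDLXXIX = 3579
783 + 2934 = 3717
3717 - 3579 = 138

CXXXVIII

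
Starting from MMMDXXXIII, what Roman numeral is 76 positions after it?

MMMDXXXIII = 3533
3533 + 76 = 3609

MMMDCIX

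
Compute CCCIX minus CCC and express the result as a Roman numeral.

CCCIX = 309
CCC = 300
309 - 300 = 9

IX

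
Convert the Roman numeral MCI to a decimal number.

MCI: M=1000, C=100, I=1
1000 + 100 + 1 = 1101

1101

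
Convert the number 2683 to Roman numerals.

Convert 2683 to Roman numerals:
  2683 contains 2×1000 (MM)
  683 contains 1×500 (D)
  183 contains 1×100 (C)
  83 contains 1×50 (L)
  33 contains 3×10 (XXX)
  3 contains 3×1 (III)

MMDCLXXXIII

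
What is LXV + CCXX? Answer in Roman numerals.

LXV = 65
CCXX = 220
65 + 220 = 285

CCLXXXV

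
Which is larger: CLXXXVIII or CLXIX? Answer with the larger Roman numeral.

CLXXXVIII = 188
CLXIX = 169
188 is larger

CLXXXVIII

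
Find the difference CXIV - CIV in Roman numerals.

CXIV = 114
CIV = 104
114 - 104 = 10

X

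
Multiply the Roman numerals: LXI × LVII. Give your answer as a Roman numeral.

LXI = 61
LVII = 57
61 × 57 = 3477

MMMCDLXXVII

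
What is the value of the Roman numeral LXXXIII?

LXXXIII: L=50, X=10, X=10, X=10, I=1, I=1, I=1
50 + 10 + 10 + 10 + 1 + 1 + 1 = 83

83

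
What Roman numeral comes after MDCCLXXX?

MDCCLXXX = 1780; next is 1781

MDCCLXXXI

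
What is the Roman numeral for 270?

Convert 270 to Roman numerals:
  270 contains 2×100 (CC)
  70 contains 1×50 (L)
  20 contains 2×10 (XX)

CCLXX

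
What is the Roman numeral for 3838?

Convert 3838 to Roman numerals:
  3838 contains 3×1000 (MMM)
  838 contains 1×500 (D)
  338 contains 3×100 (CCC)
  38 contains 3×10 (XXX)
  8 contains 1×5 (V)
  3 contains 3×1 (III)

MMMDCCCXXXVIII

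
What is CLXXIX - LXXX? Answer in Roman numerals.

CLXXIX = 179
LXXX = 80
179 - 80 = 99

XCIX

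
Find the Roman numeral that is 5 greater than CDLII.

CDLII = 452
452 + 5 = 457

CDLVII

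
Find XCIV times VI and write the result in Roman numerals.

XCIV = 94
VI = 6
94 × 6 = 564

DLXIV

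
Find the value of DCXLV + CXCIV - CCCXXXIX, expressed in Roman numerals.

DCXLV = 645, CXCIV = 194, CCCXXXIX = 339
645 + 194 = 839
839 - 339 = 500

D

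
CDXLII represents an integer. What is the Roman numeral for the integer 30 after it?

CDXLII = 442
442 + 30 = 472

CDLXXII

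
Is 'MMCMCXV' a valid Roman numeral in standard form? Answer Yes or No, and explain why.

'MMCMCXV': C cannot come right after the subtractive pair CM: once C is subtracted in CM, the next symbol must be smaller than C

No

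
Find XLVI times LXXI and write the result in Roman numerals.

XLVI = 46
LXXI = 71
46 × 71 = 3266

MMMCCLXVI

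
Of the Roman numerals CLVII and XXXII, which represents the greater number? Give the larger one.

CLVII = 157
XXXII = 32
157 is larger

CLVII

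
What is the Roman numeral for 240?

Convert 240 to Roman numerals:
  240 contains 2×100 (CC)
  40 contains 1×40 (XL)

CCXL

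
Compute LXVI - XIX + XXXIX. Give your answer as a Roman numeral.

LXVI = 66, XIX = 19, XXXIX = 39
66 - 19 = 47
47 + 39 = 86

LXXXVI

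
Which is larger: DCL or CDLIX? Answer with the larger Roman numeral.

DCL = 650
CDLIX = 459
650 is larger

DCL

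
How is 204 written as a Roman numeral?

Convert 204 to Roman numerals:
  204 contains 2×100 (CC)
  4 contains 1×4 (IV)

CCIV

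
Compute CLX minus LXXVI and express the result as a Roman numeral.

CLX = 160
LXXVI = 76
160 - 76 = 84

LXXXIV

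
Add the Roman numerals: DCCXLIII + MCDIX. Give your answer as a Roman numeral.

DCCXLIII = 743
MCDIX = 1409
743 + 1409 = 2152

MMCLII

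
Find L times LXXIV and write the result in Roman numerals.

L = 50
LXXIV = 74
50 × 74 = 3700

MMMDCC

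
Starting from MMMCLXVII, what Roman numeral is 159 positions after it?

MMMCLXVII = 3167
3167 + 159 = 3326

MMMCCCXXVI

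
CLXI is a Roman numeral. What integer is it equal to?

CLXI: C=100, L=50, X=10, I=1
100 + 50 + 10 + 1 = 161

161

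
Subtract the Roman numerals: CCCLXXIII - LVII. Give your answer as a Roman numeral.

CCCLXXIII = 373
LVII = 57
373 - 57 = 316

CCCXVI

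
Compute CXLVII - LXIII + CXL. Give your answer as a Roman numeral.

CXLVII = 147, LXIII = 63, CXL = 140
147 - 63 = 84
84 + 140 = 224

CCXXIV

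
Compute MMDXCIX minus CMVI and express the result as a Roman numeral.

MMDXCIX = 2599
CMVI = 906
2599 - 906 = 1693

MDCXCIII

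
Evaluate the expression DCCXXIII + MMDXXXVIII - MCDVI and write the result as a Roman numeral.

DCCXXIII = 723, MMDXXXVIII = 2538, MCDVI = 1406
723 + 2538 = 3261
3261 - 1406 = 1855

MDCCCLV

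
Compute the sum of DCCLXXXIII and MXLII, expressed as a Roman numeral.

DCCLXXXIII = 783
MXLII = 1042
783 + 1042 = 1825

MDCCCXXV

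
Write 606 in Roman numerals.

Convert 606 to Roman numerals:
  606 contains 1×500 (D)
  106 contains 1×100 (C)
  6 contains 1×5 (V)
  1 contains 1×1 (I)

DCVI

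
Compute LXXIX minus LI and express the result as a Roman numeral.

LXXIX = 79
LI = 51
79 - 51 = 28

XXVIII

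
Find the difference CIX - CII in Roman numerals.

CIX = 109
CII = 102
109 - 102 = 7

VII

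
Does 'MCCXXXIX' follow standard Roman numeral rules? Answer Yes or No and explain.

'MCCXXXIX': Check the rules: uses only the symbols I, V, X, L, C, D, M; no symbol is repeated more than three times in a row; V, L and D each appear at most once; the only place a smaller symbol precedes a larger one is the allowed subtractive pair IX, the symbol right after such a pair (if any) is smaller than the pair's first symbol, and otherwise the values never increase from left to right. Value: M (1000) + C (100) + C (100) + X (10) + X (10) + X (10) + IX (9) = 1239. So it is a valid standard Roman numeral.

Yes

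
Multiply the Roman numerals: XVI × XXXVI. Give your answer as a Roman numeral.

XVI = 16
XXXVI = 36
16 × 36 = 576

DLXXVI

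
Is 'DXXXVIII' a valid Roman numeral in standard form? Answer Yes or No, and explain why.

'DXXXVIII': Check the rules: uses only the symbols I, V, X, L, C, D, M; no symbol is repeated more than three times in a row; V, L and D each appear at most once; no smaller symbol precedes a larger one (values never increase from left to right). Value: D (500) + X (10) + X (10) + X (10) + V (5) + I (1) + I (1) + I (1) = 538. So it is a valid standard Roman numeral.

Yes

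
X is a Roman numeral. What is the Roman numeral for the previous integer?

X = 10; previous is 9

IX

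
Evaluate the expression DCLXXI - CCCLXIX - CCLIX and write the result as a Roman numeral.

DCLXXI = 671, CCCLXIX = 369, CCLIX = 259
671 - 369 = 302
302 - 259 = 43

XLIII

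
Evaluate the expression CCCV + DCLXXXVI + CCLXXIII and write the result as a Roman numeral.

CCCV = 305, DCLXXXVI = 686, CCLXXIII = 273
305 + 686 = 991
991 + 273 = 1264

MCCLXIV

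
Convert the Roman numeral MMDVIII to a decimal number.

MMDVIII: M=1000, M=1000, D=500, V=5, I=1, I=1, I=1
1000 + 1000 + 500 + 5 + 1 + 1 + 1 = 2508

2508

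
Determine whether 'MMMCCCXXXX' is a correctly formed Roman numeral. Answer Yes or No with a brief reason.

'MMMCCCXXXX': More than 3 consecutive X's

No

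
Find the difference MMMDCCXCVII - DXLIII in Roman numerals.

MMMDCCXCVII = 3797
DXLIII = 543
3797 - 543 = 3254

MMMCCLIV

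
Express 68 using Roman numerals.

Convert 68 to Roman numerals:
  68 contains 1×50 (L)
  18 contains 1×10 (X)
  8 contains 1×5 (V)
  3 contains 3×1 (III)

LXVIII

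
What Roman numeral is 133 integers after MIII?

MIII = 1003
1003 + 133 = 1136

MCXXXVI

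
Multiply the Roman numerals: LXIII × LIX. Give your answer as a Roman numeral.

LXIII = 63
LIX = 59
63 × 59 = 3717

MMMDCCXVII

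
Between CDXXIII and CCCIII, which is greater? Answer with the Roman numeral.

CDXXIII = 423
CCCIII = 303
423 is larger

CDXXIII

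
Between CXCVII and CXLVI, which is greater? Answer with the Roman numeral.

CXCVII = 197
CXLVI = 146
197 is larger

CXCVII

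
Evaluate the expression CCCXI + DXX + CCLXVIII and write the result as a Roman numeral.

CCCXI = 311, DXX = 520, CCLXVIII = 268
311 + 520 = 831
831 + 268 = 1099

MXCIX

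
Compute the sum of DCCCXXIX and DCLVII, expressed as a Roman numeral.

DCCCXXIX = 829
DCLVII = 657
829 + 657 = 1486

MCDLXXXVI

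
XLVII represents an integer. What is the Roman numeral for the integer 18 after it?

XLVII = 47
47 + 18 = 65

LXV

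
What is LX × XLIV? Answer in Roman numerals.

LX = 60
XLIV = 44
60 × 44 = 2640

MMDCXL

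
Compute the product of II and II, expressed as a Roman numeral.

II = 2
II = 2
2 × 2 = 4

IV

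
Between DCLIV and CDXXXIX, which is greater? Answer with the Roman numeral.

DCLIV = 654
CDXXXIX = 439
654 is larger

DCLIV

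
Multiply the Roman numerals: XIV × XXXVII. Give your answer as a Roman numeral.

XIV = 14
XXXVII = 37
14 × 37 = 518

DXVIII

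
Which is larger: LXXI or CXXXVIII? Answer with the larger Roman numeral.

LXXI = 71
CXXXVIII = 138
138 is larger

CXXXVIII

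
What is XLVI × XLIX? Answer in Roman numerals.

XLVI = 46
XLIX = 49
46 × 49 = 2254

MMCCLIV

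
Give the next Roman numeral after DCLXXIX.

DCLXXIX = 679; next is 680

DCLXXX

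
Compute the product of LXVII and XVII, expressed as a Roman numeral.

LXVII = 67
XVII = 17
67 × 17 = 1139

MCXXXIX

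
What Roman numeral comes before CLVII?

CLVII = 157; previous is 156

CLVI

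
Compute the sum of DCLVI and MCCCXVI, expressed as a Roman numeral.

DCLVI = 656
MCCCXVI = 1316
656 + 1316 = 1972

MCMLXXII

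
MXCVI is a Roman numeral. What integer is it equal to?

MXCVI: M=1000, XC=90, V=5, I=1
1000 + 90 + 5 + 1 = 1096

1096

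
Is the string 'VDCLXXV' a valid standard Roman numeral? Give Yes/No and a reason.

'VDCLXXV': V should not appear more than once

No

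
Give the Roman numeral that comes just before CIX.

CIX = 109, so the previous integer is 109 - 1 = 108

CVIII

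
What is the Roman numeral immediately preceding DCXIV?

DCXIV = 614; previous is 613

DCXIII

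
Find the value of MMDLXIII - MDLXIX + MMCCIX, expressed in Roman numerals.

MMDLXIII = 2563, MDLXIX = 1569, MMCCIX = 2209
2563 - 1569 = 994
994 + 2209 = 3203

MMMCCIII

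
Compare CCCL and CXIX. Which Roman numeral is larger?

CCCL = 350
CXIX = 119
350 is larger

CCCL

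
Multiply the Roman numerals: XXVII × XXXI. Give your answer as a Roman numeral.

XXVII = 27
XXXI = 31
27 × 31 = 837

DCCCXXXVII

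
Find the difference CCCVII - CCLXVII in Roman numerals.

CCCVII = 307
CCLXVII = 267
307 - 267 = 40

XL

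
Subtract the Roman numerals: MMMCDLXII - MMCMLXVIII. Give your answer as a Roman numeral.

MMMCDLXII = 3462
MMCMLXVIII = 2968
3462 - 2968 = 494

CDXCIV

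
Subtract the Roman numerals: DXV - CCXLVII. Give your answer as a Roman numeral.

DXV = 515
CCXLVII = 247
515 - 247 = 268

CCLXVIII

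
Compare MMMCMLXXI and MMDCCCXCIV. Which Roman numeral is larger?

MMMCMLXXI = 3971
MMDCCCXCIV = 2894
3971 is larger

MMMCMLXXI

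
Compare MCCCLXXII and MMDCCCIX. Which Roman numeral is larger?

MCCCLXXII = 1372
MMDCCCIX = 2809
2809 is larger

MMDCCCIX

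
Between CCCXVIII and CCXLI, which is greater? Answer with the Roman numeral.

CCCXVIII = 318
CCXLI = 241
318 is larger

CCCXVIII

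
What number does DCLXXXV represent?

DCLXXXV: D=500, C=100, L=50, X=10, X=10, X=10, V=5
500 + 100 + 50 + 10 + 10 + 10 + 5 = 685

685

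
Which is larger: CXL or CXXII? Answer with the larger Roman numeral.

CXL = 140
CXXII = 122
140 is larger

CXL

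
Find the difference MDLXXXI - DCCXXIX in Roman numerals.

MDLXXXI = 1581
DCCXXIX = 729
1581 - 729 = 852

DCCCLII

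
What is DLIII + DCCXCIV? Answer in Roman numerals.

DLIII = 553
DCCXCIV = 794
553 + 794 = 1347

MCCCXLVII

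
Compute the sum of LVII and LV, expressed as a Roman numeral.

LVII = 57
LV = 55
57 + 55 = 112

CXII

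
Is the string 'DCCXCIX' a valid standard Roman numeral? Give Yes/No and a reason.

'DCCXCIX': Check the rules: uses only the symbols I, V, X, L, C, D, M; no symbol is repeated more than three times in a row; V, L and D each appear at most once; the only places a smaller symbol precedes a larger one are the allowed subtractive pairs XC, IX, the symbol right after such a pair (if any) is smaller than the pair's first symbol, and otherwise the values never increase from left to right. Value: D (500) + C (100) + C (100) + XC (90) + IX (9) = 799. So it is a valid standard Roman numeral.

Yes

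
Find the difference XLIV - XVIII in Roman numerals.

XLIV = 44
XVIII = 18
44 - 18 = 26

XXVI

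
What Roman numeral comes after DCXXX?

DCXXX = 630, so the next integer is 630 + 1 = 631

DCXXXI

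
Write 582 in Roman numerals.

Convert 582 to Roman numerals:
  582 contains 1×500 (D)
  82 contains 1×50 (L)
  32 contains 3×10 (XXX)
  2 contains 2×1 (II)

DLXXXII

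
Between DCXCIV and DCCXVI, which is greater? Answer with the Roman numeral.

DCXCIV = 694
DCCXVI = 716
716 is larger

DCCXVI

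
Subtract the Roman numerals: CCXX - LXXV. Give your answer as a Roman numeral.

CCXX = 220
LXXV = 75
220 - 75 = 145

CXLV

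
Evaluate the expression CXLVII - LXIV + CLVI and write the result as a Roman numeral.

CXLVII = 147, LXIV = 64, CLVI = 156
147 - 64 = 83
83 + 156 = 239

CCXXXIX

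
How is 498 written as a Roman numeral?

Convert 498 to Roman numerals:
  498 contains 1×400 (CD)
  98 contains 1×90 (XC)
  8 contains 1×5 (V)
  3 contains 3×1 (III)

CDXCVIII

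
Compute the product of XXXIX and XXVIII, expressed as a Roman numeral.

XXXIX = 39
XXVIII = 28
39 × 28 = 1092

MXCII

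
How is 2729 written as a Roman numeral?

Convert 2729 to Roman numerals:
  2729 contains 2×1000 (MM)
  729 contains 1×500 (D)
  229 contains 2×100 (CC)
  29 contains 2×10 (XX)
  9 contains 1×9 (IX)

MMDCCXXIX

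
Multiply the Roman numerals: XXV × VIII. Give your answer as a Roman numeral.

XXV = 25
VIII = 8
25 × 8 = 200

CC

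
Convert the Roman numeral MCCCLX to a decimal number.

MCCCLX: M=1000, C=100, C=100, C=100, L=50, X=10
1000 + 100 + 100 + 100 + 50 + 10 = 1360

1360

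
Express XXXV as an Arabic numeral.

XXXV: X=10, X=10, X=10, V=5
10 + 10 + 10 + 5 = 35

35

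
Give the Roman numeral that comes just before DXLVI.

DXLVI = 546, so the previous integer is 546 - 1 = 545

DXLV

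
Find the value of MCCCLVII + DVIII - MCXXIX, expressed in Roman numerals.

MCCCLVII = 1357, DVIII = 508, MCXXIX = 1129
1357 + 508 = 1865
1865 - 1129 = 736

DCCXXXVI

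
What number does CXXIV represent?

CXXIV: C=100, X=10, X=10, IV=4
100 + 10 + 10 + 4 = 124

124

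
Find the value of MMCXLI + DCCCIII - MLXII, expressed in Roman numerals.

MMCXLI = 2141, DCCCIII = 803, MLXII = 1062
2141 + 803 = 2944
2944 - 1062 = 1882

MDCCCLXXXII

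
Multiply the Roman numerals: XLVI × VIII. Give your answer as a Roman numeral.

XLVI = 46
VIII = 8
46 × 8 = 368

CCCLXVIII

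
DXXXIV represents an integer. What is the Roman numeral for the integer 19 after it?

DXXXIV = 534
534 + 19 = 553

DLIII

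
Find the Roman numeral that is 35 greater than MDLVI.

MDLVI = 1556
1556 + 35 = 1591

MDXCI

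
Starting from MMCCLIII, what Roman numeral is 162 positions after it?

MMCCLIII = 2253
2253 + 162 = 2415

MMCDXV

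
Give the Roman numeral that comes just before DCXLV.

DCXLV = 645, so the previous integer is 645 - 1 = 644

DCXLIV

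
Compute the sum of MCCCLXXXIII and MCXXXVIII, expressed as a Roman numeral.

MCCCLXXXIII = 1383
MCXXXVIII = 1138
1383 + 1138 = 2521

MMDXXI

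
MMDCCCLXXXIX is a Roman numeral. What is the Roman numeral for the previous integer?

MMDCCCLXXXIX = 2889, so the previous integer is 2889 - 1 = 2888

MMDCCCLXXXVIII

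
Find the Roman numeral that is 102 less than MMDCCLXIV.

MMDCCLXIV = 2764
2764 - 102 = 2662

MMDCLXII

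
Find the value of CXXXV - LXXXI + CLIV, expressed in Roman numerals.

CXXXV = 135, LXXXI = 81, CLIV = 154
135 - 81 = 54
54 + 154 = 208

CCVIII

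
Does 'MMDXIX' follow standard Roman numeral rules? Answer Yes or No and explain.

'MMDXIX': Check the rules: uses only the symbols I, V, X, L, C, D, M; no symbol is repeated more than three times in a row; V, L and D each appear at most once; the only place a smaller symbol precedes a larger one is the allowed subtractive pair IX, the symbol right after such a pair (if any) is smaller than the pair's first symbol, and otherwise the values never increase from left to right. Value: M (1000) + M (1000) + D (500) + X (10) + IX (9) = 2519. So it is a valid standard Roman numeral.

Yes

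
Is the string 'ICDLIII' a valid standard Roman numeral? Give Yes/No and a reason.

'ICDLIII': Invalid subtractive combination: IC

No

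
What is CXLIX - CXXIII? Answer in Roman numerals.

CXLIX = 149
CXXIII = 123
149 - 123 = 26

XXVI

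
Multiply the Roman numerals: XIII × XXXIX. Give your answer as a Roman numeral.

XIII = 13
XXXIX = 39
13 × 39 = 507

DVII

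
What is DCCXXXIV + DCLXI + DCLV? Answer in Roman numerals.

DCCXXXIV = 734, DCLXI = 661, DCLV = 655
734 + 661 = 1395
1395 + 655 = 2050

MML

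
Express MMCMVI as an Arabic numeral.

MMCMVI: M=1000, M=1000, CM=900, V=5, I=1
1000 + 1000 + 900 + 5 + 1 = 2906

2906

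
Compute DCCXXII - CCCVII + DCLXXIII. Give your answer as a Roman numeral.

DCCXXII = 722, CCCVII = 307, DCLXXIII = 673
722 - 307 = 415
415 + 673 = 1088

MLXXXVIII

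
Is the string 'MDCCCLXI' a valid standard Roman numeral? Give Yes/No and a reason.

'MDCCCLXI': Check the rules: uses only the symbols I, V, X, L, C, D, M; no symbol is repeated more than three times in a row; V, L and D each appear at most once; no smaller symbol precedes a larger one (values never increase from left to right). Value: M (1000) + D (500) + C (100) + C (100) + C (100) + L (50) + X (10) + I (1) = 1861. So it is a valid standard Roman numeral.

Yes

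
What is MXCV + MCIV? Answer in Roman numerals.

MXCV = 1095
MCIV = 1104
1095 + 1104 = 2199

MMCXCIX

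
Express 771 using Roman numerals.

Convert 771 to Roman numerals:
  771 contains 1×500 (D)
  271 contains 2×100 (CC)
  71 contains 1×50 (L)
  21 contains 2×10 (XX)
  1 contains 1×1 (I)

DCCLXXI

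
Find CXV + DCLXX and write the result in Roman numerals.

CXV = 115
DCLXX = 670
115 + 670 = 785

DCCLXXXV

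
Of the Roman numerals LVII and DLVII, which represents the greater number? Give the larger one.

LVII = 57
DLVII = 557
557 is larger

DLVII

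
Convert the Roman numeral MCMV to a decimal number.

MCMV: M=1000, CM=900, V=5
1000 + 900 + 5 = 1905

1905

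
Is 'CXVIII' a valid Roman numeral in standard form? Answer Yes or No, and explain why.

'CXVIII': Check the rules: uses only the symbols I, V, X, L, C, D, M; no symbol is repeated more than three times in a row; V, L and D each appear at most once; no smaller symbol precedes a larger one (values never increase from left to right). Value: C (100) + X (10) + V (5) + I (1) + I (1) + I (1) = 118. So it is a valid standard Roman numeral.

Yes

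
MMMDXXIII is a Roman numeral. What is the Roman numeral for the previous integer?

MMMDXXIII = 3523; previous is 3522

MMMDXXII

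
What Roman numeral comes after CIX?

CIX = 109, so the next integer is 109 + 1 = 110

CX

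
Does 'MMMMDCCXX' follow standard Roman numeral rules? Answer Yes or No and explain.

'MMMMDCCXX': More than 3 consecutive M's

No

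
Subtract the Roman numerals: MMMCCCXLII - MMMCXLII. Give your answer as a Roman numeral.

MMMCCCXLII = 3342
MMMCXLII = 3142
3342 - 3142 = 200

CC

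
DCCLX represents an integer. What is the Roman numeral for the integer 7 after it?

DCCLX = 760
760 + 7 = 767

DCCLXVII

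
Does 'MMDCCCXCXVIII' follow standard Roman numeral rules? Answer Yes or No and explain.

'MMDCCCXCXVIII': X cannot come right after the subtractive pair XC: once X is subtracted in XC, the next symbol must be smaller than X

No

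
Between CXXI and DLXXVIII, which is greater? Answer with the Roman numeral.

CXXI = 121
DLXXVIII = 578
578 is larger

DLXXVIII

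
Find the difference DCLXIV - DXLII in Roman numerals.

DCLXIV = 664
DXLII = 542
664 - 542 = 122

CXXII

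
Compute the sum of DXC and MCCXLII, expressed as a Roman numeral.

DXC = 590
MCCXLII = 1242
590 + 1242 = 1832

MDCCCXXXII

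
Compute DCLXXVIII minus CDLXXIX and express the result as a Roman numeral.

DCLXXVIII = 678
CDLXXIX = 479
678 - 479 = 199

CXCIX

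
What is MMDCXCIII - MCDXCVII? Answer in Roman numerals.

MMDCXCIII = 2693
MCDXCVII = 1497
2693 - 1497 = 1196

MCXCVI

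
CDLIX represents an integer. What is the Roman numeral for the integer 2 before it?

CDLIX = 459
459 - 2 = 457

CDLVII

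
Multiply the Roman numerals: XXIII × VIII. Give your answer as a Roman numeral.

XXIII = 23
VIII = 8
23 × 8 = 184

CLXXXIV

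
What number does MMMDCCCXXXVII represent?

MMMDCCCXXXVII: M=1000, M=1000, M=1000, D=500, C=100, C=100, C=100, X=10, X=10, X=10, V=5, I=1, I=1
1000 + 1000 + 1000 + 500 + 100 + 100 + 100 + 10 + 10 + 10 + 5 + 1 + 1 = 3837

3837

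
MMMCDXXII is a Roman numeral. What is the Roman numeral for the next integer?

MMMCDXXII = 3422; next is 3423

MMMCDXXIII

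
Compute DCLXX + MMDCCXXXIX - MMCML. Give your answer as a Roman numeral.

DCLXX = 670, MMDCCXXXIX = 2739, MMCML = 2950
670 + 2739 = 3409
3409 - 2950 = 459

CDLIX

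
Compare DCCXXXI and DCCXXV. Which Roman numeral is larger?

DCCXXXI = 731
DCCXXV = 725
731 is larger

DCCXXXI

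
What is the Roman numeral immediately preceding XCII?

XCII = 92, so the previous integer is 92 - 1 = 91

XCI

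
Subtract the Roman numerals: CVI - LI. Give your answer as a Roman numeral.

CVI = 106
LI = 51
106 - 51 = 55

LV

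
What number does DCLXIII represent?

DCLXIII: D=500, C=100, L=50, X=10, I=1, I=1, I=1
500 + 100 + 50 + 10 + 1 + 1 + 1 = 663

663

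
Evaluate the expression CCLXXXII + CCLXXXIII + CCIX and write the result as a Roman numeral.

CCLXXXII = 282, CCLXXXIII = 283, CCIX = 209
282 + 283 = 565
565 + 209 = 774

DCCLXXIV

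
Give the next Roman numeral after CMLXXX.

CMLXXX = 980; next is 981

CMLXXXI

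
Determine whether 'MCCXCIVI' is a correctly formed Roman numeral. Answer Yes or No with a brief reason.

'MCCXCIVI': I cannot come right after the subtractive pair IV: once I is subtracted in IV, the next symbol must be smaller than I

No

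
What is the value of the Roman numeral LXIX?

LXIX: L=50, X=10, IX=9
50 + 10 + 9 = 69

69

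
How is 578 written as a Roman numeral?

Convert 578 to Roman numerals:
  578 contains 1×500 (D)
  78 contains 1×50 (L)
  28 contains 2×10 (XX)
  8 contains 1×5 (V)
  3 contains 3×1 (III)

DLXXVIII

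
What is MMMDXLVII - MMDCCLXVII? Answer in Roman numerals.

MMMDXLVII = 3547
MMDCCLXVII = 2767
3547 - 2767 = 780

DCCLXXX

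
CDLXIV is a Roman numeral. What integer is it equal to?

CDLXIV: CD=400, L=50, X=10, IV=4
400 + 50 + 10 + 4 = 464

464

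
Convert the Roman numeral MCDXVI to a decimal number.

MCDXVI: M=1000, CD=400, X=10, V=5, I=1
1000 + 400 + 10 + 5 + 1 = 1416

1416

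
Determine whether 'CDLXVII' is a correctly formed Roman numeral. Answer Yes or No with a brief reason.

'CDLXVII': Check the rules: uses only the symbols I, V, X, L, C, D, M; no symbol is repeated more than three times in a row; V, L and D each appear at most once; the only place a smaller symbol precedes a larger one is the allowed subtractive pair CD, the symbol right after such a pair (if any) is smaller than the pair's first symbol, and otherwise the values never increase from left to right. Value: CD (400) + L (50) + X (10) + V (5) + I (1) + I (1) = 467. So it is a valid standard Roman numeral.

Yes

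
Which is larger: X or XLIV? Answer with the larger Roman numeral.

X = 10
XLIV = 44
44 is larger

XLIV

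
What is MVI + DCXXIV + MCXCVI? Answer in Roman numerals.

MVI = 1006, DCXXIV = 624, MCXCVI = 1196
1006 + 624 = 1630
1630 + 1196 = 2826

MMDCCCXXVI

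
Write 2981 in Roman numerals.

Convert 2981 to Roman numerals:
  2981 contains 2×1000 (MM)
  981 contains 1×900 (CM)
  81 contains 1×50 (L)
  31 contains 3×10 (XXX)
  1 contains 1×1 (I)

MMCMLXXXI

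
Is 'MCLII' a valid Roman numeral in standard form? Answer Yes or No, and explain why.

'MCLII': Check the rules: uses only the symbols I, V, X, L, C, D, M; no symbol is repeated more than three times in a row; V, L and D each appear at most once; no smaller symbol precedes a larger one (values never increase from left to right). Value: M (1000) + C (100) + L (50) + I (1) + I (1) = 1152. So it is a valid standard Roman numeral.

Yes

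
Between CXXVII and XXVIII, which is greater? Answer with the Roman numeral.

CXXVII = 127
XXVIII = 28
127 is larger

CXXVII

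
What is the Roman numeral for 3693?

Convert 3693 to Roman numerals:
  3693 contains 3×1000 (MMM)
  693 contains 1×500 (D)
  193 contains 1×100 (C)
  93 contains 1×90 (XC)
  3 contains 3×1 (III)

MMMDCXCIII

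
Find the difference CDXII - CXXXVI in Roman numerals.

CDXII = 412
CXXXVI = 136
412 - 136 = 276

CCLXXVI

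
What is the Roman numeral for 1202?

Convert 1202 to Roman numerals:
  1202 contains 1×1000 (M)
  202 contains 2×100 (CC)
  2 contains 2×1 (II)

MCCII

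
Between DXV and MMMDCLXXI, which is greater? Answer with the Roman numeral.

DXV = 515
MMMDCLXXI = 3671
3671 is larger

MMMDCLXXI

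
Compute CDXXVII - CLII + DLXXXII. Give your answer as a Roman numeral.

CDXXVII = 427, CLII = 152, DLXXXII = 582
427 - 152 = 275
275 + 582 = 857

DCCCLVII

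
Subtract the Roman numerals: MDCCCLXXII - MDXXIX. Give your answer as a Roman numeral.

MDCCCLXXII = 1872
MDXXIX = 1529
1872 - 1529 = 343

CCCXLIII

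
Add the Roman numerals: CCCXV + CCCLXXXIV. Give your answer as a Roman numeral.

CCCXV = 315
CCCLXXXIV = 384
315 + 384 = 699

DCXCIX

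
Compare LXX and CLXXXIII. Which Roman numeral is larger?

LXX = 70
CLXXXIII = 183
183 is larger

CLXXXIII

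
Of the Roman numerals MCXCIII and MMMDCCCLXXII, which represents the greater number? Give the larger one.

MCXCIII = 1193
MMMDCCCLXXII = 3872
3872 is larger

MMMDCCCLXXII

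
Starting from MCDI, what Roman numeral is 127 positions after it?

MCDI = 1401
1401 + 127 = 1528

MDXXVIII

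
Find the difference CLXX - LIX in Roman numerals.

CLXX = 170
LIX = 59
170 - 59 = 111

CXI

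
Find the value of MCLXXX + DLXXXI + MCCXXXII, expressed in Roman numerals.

MCLXXX = 1180, DLXXXI = 581, MCCXXXII = 1232
1180 + 581 = 1761
1761 + 1232 = 2993

MMCMXCIII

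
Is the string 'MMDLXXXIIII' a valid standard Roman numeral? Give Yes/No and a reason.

'MMDLXXXIIII': More than 3 consecutive I's

No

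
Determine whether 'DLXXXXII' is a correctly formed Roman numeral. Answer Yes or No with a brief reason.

'DLXXXXII': More than 3 consecutive X's

No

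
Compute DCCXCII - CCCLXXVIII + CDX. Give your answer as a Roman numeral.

DCCXCII = 792, CCCLXXVIII = 378, CDX = 410
792 - 378 = 414
414 + 410 = 824

DCCCXXIV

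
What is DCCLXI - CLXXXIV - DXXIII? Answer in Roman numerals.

DCCLXI = 761, CLXXXIV = 184, DXXIII = 523
761 - 184 = 577
577 - 523 = 54

LIV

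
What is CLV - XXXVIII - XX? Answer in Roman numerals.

CLV = 155, XXXVIII = 38, XX = 20
155 - 38 = 117
117 - 20 = 97

XCVII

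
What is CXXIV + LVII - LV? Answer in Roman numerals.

CXXIV = 124, LVII = 57, LV = 55
124 + 57 = 181
181 - 55 = 126

CXXVI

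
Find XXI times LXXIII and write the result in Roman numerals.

XXI = 21
LXXIII = 73
21 × 73 = 1533

MDXXXIII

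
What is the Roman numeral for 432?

Convert 432 to Roman numerals:
  432 contains 1×400 (CD)
  32 contains 3×10 (XXX)
  2 contains 2×1 (II)

CDXXXII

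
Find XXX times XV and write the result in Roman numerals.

XXX = 30
XV = 15
30 × 15 = 450

CDL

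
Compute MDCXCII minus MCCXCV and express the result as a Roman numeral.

MDCXCII = 1692
MCCXCV = 1295
1692 - 1295 = 397

CCCXCVII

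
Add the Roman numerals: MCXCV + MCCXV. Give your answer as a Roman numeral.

MCXCV = 1195
MCCXV = 1215
1195 + 1215 = 2410

MMCDX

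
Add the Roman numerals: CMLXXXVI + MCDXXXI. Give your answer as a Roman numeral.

CMLXXXVI = 986
MCDXXXI = 1431
986 + 1431 = 2417

MMCDXVII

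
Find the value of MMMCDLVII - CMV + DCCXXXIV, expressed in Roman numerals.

MMMCDLVII = 3457, CMV = 905, DCCXXXIV = 734
3457 - 905 = 2552
2552 + 734 = 3286

MMMCCLXXXVI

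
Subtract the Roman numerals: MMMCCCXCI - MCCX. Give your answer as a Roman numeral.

MMMCCCXCI = 3391
MCCX = 1210
3391 - 1210 = 2181

MMCLXXXI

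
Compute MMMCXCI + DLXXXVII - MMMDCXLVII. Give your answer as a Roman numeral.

MMMCXCI = 3191, DLXXXVII = 587, MMMDCXLVII = 3647
3191 + 587 = 3778
3778 - 3647 = 131

CXXXI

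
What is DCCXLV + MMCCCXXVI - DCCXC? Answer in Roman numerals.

DCCXLV = 745, MMCCCXXVI = 2326, DCCXC = 790
745 + 2326 = 3071
3071 - 790 = 2281

MMCCLXXXI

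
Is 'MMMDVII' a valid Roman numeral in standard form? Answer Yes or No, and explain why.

'MMMDVII': Check the rules: uses only the symbols I, V, X, L, C, D, M; no symbol is repeated more than three times in a row; V, L and D each appear at most once; no smaller symbol precedes a larger one (values never increase from left to right). Value: M (1000) + M (1000) + M (1000) + D (500) + V (5) + I (1) + I (1) = 3507. So it is a valid standard Roman numeral.

Yes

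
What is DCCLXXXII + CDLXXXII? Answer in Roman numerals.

DCCLXXXII = 782
CDLXXXII = 482
782 + 482 = 1264

MCCLXIV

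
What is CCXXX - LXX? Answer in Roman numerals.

CCXXX = 230
LXX = 70
230 - 70 = 160

CLX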